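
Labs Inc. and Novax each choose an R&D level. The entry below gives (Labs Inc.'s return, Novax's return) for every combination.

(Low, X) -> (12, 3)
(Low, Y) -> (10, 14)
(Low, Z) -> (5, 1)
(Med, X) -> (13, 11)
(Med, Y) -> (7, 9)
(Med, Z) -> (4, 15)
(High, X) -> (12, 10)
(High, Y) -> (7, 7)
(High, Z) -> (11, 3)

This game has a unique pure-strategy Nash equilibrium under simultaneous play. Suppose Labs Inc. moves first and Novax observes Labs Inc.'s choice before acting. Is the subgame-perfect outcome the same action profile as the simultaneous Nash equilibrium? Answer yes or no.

no

Backward induction with Labs Inc. moving first.
- Low: BR = Y, leader payoff 10.
- Med: BR = Z, leader payoff 4.
- High: BR = X, leader payoff 12.
Labs Inc.'s induced payoffs are 10, 4, 12, so Labs Inc. commits to High. Subgame-perfect outcome: (High, X) with payoffs (12, 10).
Under simultaneous play:
Labs Inc.'s best replies: X→Med; Y→Low; Z→High.
Novax's best replies: Low→Y; Med→Z; High→X.
Only (Low, Y) has each player best-responding; Nash payoffs (10, 14).
Sequential outcome (High, X) differs from the Nash profile (Low, Y).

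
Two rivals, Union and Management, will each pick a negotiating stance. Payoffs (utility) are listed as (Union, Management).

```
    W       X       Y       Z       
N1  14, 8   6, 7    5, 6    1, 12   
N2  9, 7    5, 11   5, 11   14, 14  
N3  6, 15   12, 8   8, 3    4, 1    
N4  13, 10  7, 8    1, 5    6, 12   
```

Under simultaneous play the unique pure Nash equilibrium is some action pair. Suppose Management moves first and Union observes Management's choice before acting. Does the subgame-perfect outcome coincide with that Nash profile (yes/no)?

yes

Solve by backward induction (Management leads).
- W: Union compares 14, 9, 6, 13 and picks N1; Management would get 8.
- X: Union compares 6, 5, 12, 7 and picks N3; Management would get 8.
- Y: Union compares 5, 5, 8, 1 and picks N3; Management would get 3.
- Z: Union compares 1, 14, 4, 6 and picks N2; Management would get 14.
Among 8, 8, 3, 14, the best is 14 at Z. Subgame-perfect outcome: (N2, Z) with payoffs (14, 14).
For the simultaneous game, intersect best replies.
Union's best replies: W→N1; X→N3; Y→N3; Z→N2.
Management's best replies: N1→Z; N2→Z; N3→W; N4→Z.
Only (N2, Z) has each player best-responding; Nash payoffs (14, 14).
Sequential outcome (N2, Z) coincides with the Nash profile (N2, Z).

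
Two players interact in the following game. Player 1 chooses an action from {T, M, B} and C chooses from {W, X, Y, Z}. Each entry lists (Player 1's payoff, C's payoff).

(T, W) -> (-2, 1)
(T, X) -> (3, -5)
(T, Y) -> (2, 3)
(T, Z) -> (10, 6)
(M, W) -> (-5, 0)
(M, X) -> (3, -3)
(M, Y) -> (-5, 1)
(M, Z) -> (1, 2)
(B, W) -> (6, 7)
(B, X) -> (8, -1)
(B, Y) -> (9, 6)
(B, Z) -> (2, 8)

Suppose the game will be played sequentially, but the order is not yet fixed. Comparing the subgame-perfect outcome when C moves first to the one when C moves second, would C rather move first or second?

first

If Player 1 leads: C's best replies are T→Z, M→Z, B→Z; Player 1's induced payoffs 10, 1, 2; outcome (T, Z), payoffs (10, 6).
If C leads: Player 1's best replies are W→B, X→B, Y→B, Z→T; C's induced payoffs 7, -1, 6, 6; outcome (B, W), payoffs (6, 7).
C gets 7 moving first and 6 moving second, so C prefers to move first.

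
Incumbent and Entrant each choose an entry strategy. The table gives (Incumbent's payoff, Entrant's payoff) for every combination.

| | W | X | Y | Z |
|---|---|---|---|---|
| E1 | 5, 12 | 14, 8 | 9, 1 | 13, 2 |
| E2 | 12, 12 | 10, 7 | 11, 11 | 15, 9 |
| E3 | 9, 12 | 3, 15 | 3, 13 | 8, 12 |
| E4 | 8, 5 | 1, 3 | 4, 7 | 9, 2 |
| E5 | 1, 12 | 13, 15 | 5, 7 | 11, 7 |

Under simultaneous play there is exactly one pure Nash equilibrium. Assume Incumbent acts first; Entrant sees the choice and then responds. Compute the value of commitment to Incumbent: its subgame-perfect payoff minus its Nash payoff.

1

Solve by backward induction (Incumbent leads).
- E1: BR = W, leader payoff 5.
- E2: BR = W, leader payoff 12.
- E3: BR = X, leader payoff 3.
- E4: BR = Y, leader payoff 4.
- E5: BR = X, leader payoff 13.
Maximizing over 5, 12, 3, 4, 13, Incumbent chooses E5. Subgame-perfect outcome: (E5, X) with payoffs (13, 15).
Now find the simultaneous Nash equilibrium.
Incumbent's best replies: W→E2; X→E1; Y→E2; Z→E2.
Entrant's best replies: E1→W; E2→W; E3→X; E4→Y; E5→X.
Only (E2, W) has each player best-responding; Nash payoffs (12, 12).
Incumbent's commitment gain: 13 − 12 = 1.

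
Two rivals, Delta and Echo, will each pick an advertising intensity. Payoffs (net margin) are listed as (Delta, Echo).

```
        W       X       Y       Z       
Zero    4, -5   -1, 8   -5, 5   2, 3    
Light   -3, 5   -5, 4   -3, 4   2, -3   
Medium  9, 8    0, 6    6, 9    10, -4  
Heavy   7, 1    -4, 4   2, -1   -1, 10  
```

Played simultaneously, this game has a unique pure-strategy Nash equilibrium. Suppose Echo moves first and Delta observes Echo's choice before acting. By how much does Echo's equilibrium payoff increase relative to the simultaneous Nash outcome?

0

Backward induction with Echo moving first.
- W: Delta compares 4, -3, 9, 7 and picks Medium; Echo would get 8.
- X: Delta compares -1, -5, 0, -4 and picks Medium; Echo would get 6.
- Y: Delta compares -5, -3, 6, 2 and picks Medium; Echo would get 9.
- Z: Delta compares 2, 2, 10, -1 and picks Medium; Echo would get -4.
Echo's induced payoffs are 8, 6, 9, -4, so Echo commits to Y. Subgame-perfect outcome: (Medium, Y) with payoffs (6, 9).
For the simultaneous game, intersect best replies.
Delta's best replies: W→Medium; X→Medium; Y→Medium; Z→Medium.
Echo's best replies: Zero→X; Light→W; Medium→Y; Heavy→Z.
The unique mutual best reply is (Medium, Y), giving (6, 9).
Echo's commitment gain: 9 − 9 = 0.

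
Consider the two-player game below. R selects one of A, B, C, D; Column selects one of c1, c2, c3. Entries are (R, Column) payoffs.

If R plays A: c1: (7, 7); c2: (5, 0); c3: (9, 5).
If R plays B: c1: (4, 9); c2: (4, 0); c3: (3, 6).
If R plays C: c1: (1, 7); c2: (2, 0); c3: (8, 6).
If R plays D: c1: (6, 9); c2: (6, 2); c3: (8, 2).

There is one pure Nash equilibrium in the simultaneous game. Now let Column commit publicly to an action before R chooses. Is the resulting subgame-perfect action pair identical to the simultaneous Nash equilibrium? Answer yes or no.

Backward induction with Column moving first.
- c1: R compares 7, 4, 1, 6 and picks A; Column would get 7.
- c2: R compares 5, 4, 2, 6 and picks D; Column would get 2.
- c3: R compares 9, 3, 8, 8 and picks A; Column would get 5.
Among 7, 2, 5, the best is 7 at c1. Subgame-perfect outcome: (A, c1) with payoffs (7, 7).
Now find the simultaneous Nash equilibrium.
R's best replies: c1→A; c2→D; c3→A.
Column's best replies: A→c1; B→c1; C→c1; D→c1.
Only (A, c1) has each player best-responding; Nash payoffs (7, 7).
Sequential outcome (A, c1) coincides with the Nash profile (A, c1).

yes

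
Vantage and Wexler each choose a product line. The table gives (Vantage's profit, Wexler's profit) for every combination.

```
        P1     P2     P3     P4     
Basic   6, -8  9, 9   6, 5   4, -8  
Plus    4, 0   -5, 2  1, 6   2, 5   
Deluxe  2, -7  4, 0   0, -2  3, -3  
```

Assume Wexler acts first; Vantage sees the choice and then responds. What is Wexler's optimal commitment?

Backward induction with Wexler moving first.
- P1: BR = Basic, leader payoff -8.
- P2: BR = Basic, leader payoff 9.
- P3: BR = Basic, leader payoff 5.
- P4: BR = Basic, leader payoff -8.
Wexler's induced payoffs are -8, 9, 5, -8, so Wexler commits to P2. Subgame-perfect outcome: (Basic, P2) with payoffs (9, 9).

P2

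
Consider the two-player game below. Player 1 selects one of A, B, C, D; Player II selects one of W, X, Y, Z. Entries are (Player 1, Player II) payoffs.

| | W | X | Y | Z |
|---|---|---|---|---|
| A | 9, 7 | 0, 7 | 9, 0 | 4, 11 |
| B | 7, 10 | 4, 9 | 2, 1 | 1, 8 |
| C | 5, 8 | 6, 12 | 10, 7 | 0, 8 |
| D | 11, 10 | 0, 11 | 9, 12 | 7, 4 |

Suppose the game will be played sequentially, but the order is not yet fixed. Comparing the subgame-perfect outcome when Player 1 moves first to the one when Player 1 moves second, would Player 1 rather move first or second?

first

If Player 1 leads: Player II's best replies are A→Z, B→W, C→X, D→Y; Player 1's induced payoffs 4, 7, 6, 9; outcome (D, Y), payoffs (9, 12).
If Player II leads: Player 1's best replies are W→D, X→C, Y→C, Z→D; Player II's induced payoffs 10, 12, 7, 4; outcome (C, X), payoffs (6, 12).
Player 1 gets 9 moving first and 6 moving second, so Player 1 prefers to move first.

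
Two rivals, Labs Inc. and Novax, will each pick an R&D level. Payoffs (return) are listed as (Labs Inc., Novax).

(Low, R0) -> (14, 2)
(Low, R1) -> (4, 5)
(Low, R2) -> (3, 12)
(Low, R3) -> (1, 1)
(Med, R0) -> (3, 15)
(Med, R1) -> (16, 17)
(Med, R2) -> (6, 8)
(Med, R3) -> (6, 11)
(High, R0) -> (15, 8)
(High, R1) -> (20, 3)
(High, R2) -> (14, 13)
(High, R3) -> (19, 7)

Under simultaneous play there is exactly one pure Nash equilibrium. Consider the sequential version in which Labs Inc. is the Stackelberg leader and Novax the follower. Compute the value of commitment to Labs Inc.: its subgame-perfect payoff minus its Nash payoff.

Solve by backward induction (Labs Inc. leads).
- Low: BR = R2, leader payoff 3.
- Med: BR = R1, leader payoff 16.
- High: BR = R2, leader payoff 14.
Among 3, 16, 14, the best is 16 at Med. Subgame-perfect outcome: (Med, R1) with payoffs (16, 17).
For the simultaneous game, intersect best replies.
Labs Inc.'s best replies: R0→High; R1→High; R2→High; R3→High.
Novax's best replies: Low→R2; Med→R1; High→R2.
Only (High, R2) has each player best-responding; Nash payoffs (14, 13).
Labs Inc.'s commitment gain: 16 − 14 = 2.

2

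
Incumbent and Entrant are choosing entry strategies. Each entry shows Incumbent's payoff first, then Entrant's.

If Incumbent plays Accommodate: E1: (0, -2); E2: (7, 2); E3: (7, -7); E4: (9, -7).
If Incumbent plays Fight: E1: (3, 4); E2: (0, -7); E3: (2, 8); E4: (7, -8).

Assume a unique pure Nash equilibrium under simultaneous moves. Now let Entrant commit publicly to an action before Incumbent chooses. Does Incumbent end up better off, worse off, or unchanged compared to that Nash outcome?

worse off

Backward induction with Entrant moving first.
- E1: BR = Fight, leader payoff 4.
- E2: BR = Accommodate, leader payoff 2.
- E3: BR = Accommodate, leader payoff -7.
- E4: BR = Accommodate, leader payoff -7.
Among 4, 2, -7, -7, the best is 4 at E1. Subgame-perfect outcome: (Fight, E1) with payoffs (3, 4).
Under simultaneous play:
Incumbent's best replies: E1→Fight; E2→Accommodate; E3→Accommodate; E4→Accommodate.
Entrant's best replies: Accommodate→E2; Fight→E3.
The unique mutual best reply is (Accommodate, E2), giving (7, 2).
Incumbent earns 3 sequentially versus 7 at the Nash outcome: worse off.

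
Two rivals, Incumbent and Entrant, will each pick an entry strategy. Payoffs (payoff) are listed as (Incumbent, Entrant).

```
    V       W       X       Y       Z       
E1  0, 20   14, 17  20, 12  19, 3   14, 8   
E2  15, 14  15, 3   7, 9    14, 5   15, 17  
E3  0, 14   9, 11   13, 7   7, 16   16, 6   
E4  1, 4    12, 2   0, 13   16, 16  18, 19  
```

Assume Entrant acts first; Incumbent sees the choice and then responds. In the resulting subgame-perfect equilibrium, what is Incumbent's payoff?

Solve by backward induction (Entrant leads).
- V: Incumbent compares 0, 15, 0, 1 and picks E2; Entrant would get 14.
- W: Incumbent compares 14, 15, 9, 12 and picks E2; Entrant would get 3.
- X: Incumbent compares 20, 7, 13, 0 and picks E1; Entrant would get 12.
- Y: Incumbent compares 19, 14, 7, 16 and picks E1; Entrant would get 3.
- Z: Incumbent compares 14, 15, 16, 18 and picks E4; Entrant would get 19.
Among 14, 3, 12, 3, 19, the best is 19 at Z. Subgame-perfect outcome: (E4, Z) with payoffs (18, 19).

18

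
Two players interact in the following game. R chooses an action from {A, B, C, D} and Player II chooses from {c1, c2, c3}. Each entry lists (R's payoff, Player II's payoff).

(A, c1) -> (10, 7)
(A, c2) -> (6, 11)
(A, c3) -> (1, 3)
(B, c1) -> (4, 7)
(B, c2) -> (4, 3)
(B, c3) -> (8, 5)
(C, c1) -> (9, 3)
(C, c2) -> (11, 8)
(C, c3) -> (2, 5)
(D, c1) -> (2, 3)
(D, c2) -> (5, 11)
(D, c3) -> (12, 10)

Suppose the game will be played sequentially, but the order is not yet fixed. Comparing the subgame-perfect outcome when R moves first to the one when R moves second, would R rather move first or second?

second

If R leads: Player II's best replies are A→c2, B→c1, C→c2, D→c2; R's induced payoffs 6, 4, 11, 5; outcome (C, c2), payoffs (11, 8).
If Player II leads: R's best replies are c1→A, c2→C, c3→D; Player II's induced payoffs 7, 8, 10; outcome (D, c3), payoffs (12, 10).
R gets 11 moving first and 12 moving second, so R prefers to move second.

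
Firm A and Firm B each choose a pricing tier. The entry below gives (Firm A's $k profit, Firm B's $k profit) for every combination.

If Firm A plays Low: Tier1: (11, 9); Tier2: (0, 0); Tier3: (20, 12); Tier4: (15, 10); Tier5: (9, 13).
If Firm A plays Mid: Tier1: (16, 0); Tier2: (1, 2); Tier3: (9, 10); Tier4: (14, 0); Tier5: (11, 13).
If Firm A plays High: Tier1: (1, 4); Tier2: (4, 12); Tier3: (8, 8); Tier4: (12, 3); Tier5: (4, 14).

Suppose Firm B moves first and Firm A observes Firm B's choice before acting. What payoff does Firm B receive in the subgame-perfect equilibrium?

Solve by backward induction (Firm B leads).
- Tier1: Firm A compares 11, 16, 1 and picks Mid; Firm B would get 0.
- Tier2: Firm A compares 0, 1, 4 and picks High; Firm B would get 12.
- Tier3: Firm A compares 20, 9, 8 and picks Low; Firm B would get 12.
- Tier4: Firm A compares 15, 14, 12 and picks Low; Firm B would get 10.
- Tier5: Firm A compares 9, 11, 4 and picks Mid; Firm B would get 13.
Among 0, 12, 12, 10, 13, the best is 13 at Tier5. Subgame-perfect outcome: (Mid, Tier5) with payoffs (11, 13).

13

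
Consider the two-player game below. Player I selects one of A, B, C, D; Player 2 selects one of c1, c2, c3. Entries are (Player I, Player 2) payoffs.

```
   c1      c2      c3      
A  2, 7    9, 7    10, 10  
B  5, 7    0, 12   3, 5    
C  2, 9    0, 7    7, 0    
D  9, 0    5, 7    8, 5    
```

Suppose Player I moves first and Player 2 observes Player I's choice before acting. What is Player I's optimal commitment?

Solve by backward induction (Player I leads).
- A: Player 2 compares 7, 7, 10 and picks c3; Player I would get 10.
- B: Player 2 compares 7, 12, 5 and picks c2; Player I would get 0.
- C: Player 2 compares 9, 7, 0 and picks c1; Player I would get 2.
- D: Player 2 compares 0, 7, 5 and picks c2; Player I would get 5.
Maximizing over 10, 0, 2, 5, Player I chooses A. Subgame-perfect outcome: (A, c3) with payoffs (10, 10).

A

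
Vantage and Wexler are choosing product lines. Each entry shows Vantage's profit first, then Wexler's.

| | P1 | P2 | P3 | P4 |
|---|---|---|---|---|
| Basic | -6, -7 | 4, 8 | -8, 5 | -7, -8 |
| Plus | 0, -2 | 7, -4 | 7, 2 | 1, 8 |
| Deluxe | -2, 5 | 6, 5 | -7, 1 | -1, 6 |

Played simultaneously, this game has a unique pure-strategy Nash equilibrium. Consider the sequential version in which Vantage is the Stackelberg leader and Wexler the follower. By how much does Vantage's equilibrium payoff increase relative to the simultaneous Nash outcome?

3

Work backward from Wexler's decision.
- Basic: BR = P2, leader payoff 4.
- Plus: BR = P4, leader payoff 1.
- Deluxe: BR = P4, leader payoff -1.
Among 4, 1, -1, the best is 4 at Basic. Subgame-perfect outcome: (Basic, P2) with payoffs (4, 8).
Now find the simultaneous Nash equilibrium.
Vantage's best replies: P1→Plus; P2→Plus; P3→Plus; P4→Plus.
Wexler's best replies: Basic→P2; Plus→P4; Deluxe→P4.
Only (Plus, P4) has each player best-responding; Nash payoffs (1, 8).
Vantage's commitment gain: 4 − 1 = 3.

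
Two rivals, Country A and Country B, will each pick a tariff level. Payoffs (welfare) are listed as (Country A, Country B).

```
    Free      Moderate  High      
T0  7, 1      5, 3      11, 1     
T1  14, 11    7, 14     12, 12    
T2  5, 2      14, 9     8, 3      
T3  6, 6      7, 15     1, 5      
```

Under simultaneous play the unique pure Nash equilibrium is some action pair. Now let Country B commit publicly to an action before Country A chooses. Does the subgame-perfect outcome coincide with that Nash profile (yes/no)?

no

Solve by backward induction (Country B leads).
- Free: Country A compares 7, 14, 5, 6 and picks T1; Country B would get 11.
- Moderate: Country A compares 5, 7, 14, 7 and picks T2; Country B would get 9.
- High: Country A compares 11, 12, 8, 1 and picks T1; Country B would get 12.
Among 11, 9, 12, the best is 12 at High. Subgame-perfect outcome: (T1, High) with payoffs (12, 12).
For the simultaneous game, intersect best replies.
Country A's best replies: Free→T1; Moderate→T2; High→T1.
Country B's best replies: T0→Moderate; T1→Moderate; T2→Moderate; T3→Moderate.
Only (T2, Moderate) has each player best-responding; Nash payoffs (14, 9).
Sequential outcome (T1, High) differs from the Nash profile (T2, Moderate).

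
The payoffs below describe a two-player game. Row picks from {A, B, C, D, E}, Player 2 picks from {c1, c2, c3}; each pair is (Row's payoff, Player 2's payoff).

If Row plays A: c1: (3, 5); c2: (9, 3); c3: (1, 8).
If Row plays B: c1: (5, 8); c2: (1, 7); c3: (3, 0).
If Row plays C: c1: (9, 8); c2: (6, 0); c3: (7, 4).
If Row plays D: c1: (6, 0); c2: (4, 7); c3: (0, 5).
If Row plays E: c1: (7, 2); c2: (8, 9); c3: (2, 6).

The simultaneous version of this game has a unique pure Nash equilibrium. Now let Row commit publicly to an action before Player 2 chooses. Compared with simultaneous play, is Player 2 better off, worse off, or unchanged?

unchanged

Player 2 best-responds to each possible Row move:
- A: Player 2 compares 5, 3, 8 and picks c3; Row would get 1.
- B: Player 2 compares 8, 7, 0 and picks c1; Row would get 5.
- C: Player 2 compares 8, 0, 4 and picks c1; Row would get 9.
- D: Player 2 compares 0, 7, 5 and picks c2; Row would get 4.
- E: Player 2 compares 2, 9, 6 and picks c2; Row would get 8.
Row's induced payoffs are 1, 5, 9, 4, 8, so Row commits to C. Subgame-perfect outcome: (C, c1) with payoffs (9, 8).
Under simultaneous play:
Row's best replies: c1→C; c2→A; c3→C.
Player 2's best replies: A→c3; B→c1; C→c1; D→c2; E→c2.
The unique mutual best reply is (C, c1), giving (9, 8).
Player 2 earns 8 sequentially versus 8 at the Nash outcome: unchanged.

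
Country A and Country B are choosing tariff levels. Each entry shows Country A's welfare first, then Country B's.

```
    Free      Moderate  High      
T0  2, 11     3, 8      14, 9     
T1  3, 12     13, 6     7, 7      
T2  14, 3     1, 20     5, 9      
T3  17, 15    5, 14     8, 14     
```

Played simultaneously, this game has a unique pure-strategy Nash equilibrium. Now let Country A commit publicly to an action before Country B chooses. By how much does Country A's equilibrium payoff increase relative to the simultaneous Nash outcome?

Solve by backward induction (Country A leads).
- T0: BR = Free, leader payoff 2.
- T1: BR = Free, leader payoff 3.
- T2: BR = Moderate, leader payoff 1.
- T3: BR = Free, leader payoff 17.
Maximizing over 2, 3, 1, 17, Country A chooses T3. Subgame-perfect outcome: (T3, Free) with payoffs (17, 15).
Now find the simultaneous Nash equilibrium.
Country A's best replies: Free→T3; Moderate→T1; High→T0.
Country B's best replies: T0→Free; T1→Free; T2→Moderate; T3→Free.
The unique mutual best reply is (T3, Free), giving (17, 15).
Country A's commitment gain: 17 − 17 = 0.

0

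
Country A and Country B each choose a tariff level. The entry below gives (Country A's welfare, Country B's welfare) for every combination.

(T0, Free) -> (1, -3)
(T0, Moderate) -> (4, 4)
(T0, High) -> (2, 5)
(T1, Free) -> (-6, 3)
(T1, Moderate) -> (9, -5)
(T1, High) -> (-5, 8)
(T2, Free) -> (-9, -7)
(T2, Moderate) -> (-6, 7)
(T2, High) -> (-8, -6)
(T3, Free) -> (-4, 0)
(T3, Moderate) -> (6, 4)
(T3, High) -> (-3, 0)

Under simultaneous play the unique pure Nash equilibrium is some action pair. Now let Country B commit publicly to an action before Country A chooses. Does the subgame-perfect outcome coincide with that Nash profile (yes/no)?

Work backward from Country A's decision.
- Free: BR = T0, leader payoff -3.
- Moderate: BR = T1, leader payoff -5.
- High: BR = T0, leader payoff 5.
Among -3, -5, 5, the best is 5 at High. Subgame-perfect outcome: (T0, High) with payoffs (2, 5).
Under simultaneous play:
Country A's best replies: Free→T0; Moderate→T1; High→T0.
Country B's best replies: T0→High; T1→High; T2→Moderate; T3→Moderate.
The unique mutual best reply is (T0, High), giving (2, 5).
Sequential outcome (T0, High) coincides with the Nash profile (T0, High).

yes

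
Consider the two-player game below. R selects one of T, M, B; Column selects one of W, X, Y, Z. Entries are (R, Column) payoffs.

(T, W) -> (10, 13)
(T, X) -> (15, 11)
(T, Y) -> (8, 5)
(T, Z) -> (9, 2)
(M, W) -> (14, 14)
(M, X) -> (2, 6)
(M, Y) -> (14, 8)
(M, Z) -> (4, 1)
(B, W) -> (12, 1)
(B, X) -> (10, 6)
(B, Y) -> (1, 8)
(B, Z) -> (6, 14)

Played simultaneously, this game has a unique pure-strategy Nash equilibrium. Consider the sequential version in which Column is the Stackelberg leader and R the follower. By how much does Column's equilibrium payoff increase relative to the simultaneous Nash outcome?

Backward induction with Column moving first.
- W: BR = M, leader payoff 14.
- X: BR = T, leader payoff 11.
- Y: BR = M, leader payoff 8.
- Z: BR = T, leader payoff 2.
Maximizing over 14, 11, 8, 2, Column chooses W. Subgame-perfect outcome: (M, W) with payoffs (14, 14).
Under simultaneous play:
R's best replies: W→M; X→T; Y→M; Z→T.
Column's best replies: T→W; M→W; B→Z.
The unique mutual best reply is (M, W), giving (14, 14).
Column's commitment gain: 14 − 14 = 0.

0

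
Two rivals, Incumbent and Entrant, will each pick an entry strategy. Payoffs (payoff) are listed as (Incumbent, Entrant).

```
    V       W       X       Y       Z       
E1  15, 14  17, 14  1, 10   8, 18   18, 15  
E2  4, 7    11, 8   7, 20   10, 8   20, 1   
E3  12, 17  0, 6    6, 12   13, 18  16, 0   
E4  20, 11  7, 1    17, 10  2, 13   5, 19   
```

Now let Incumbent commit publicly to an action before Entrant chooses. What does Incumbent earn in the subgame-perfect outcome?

Solve by backward induction (Incumbent leads).
- E1 → Entrant plays Y (best of 14, 14, 10, 18, 15); Incumbent gets 8.
- E2 → Entrant plays X (best of 7, 8, 20, 8, 1); Incumbent gets 7.
- E3 → Entrant plays Y (best of 17, 6, 12, 18, 0); Incumbent gets 13.
- E4 → Entrant plays Z (best of 11, 1, 10, 13, 19); Incumbent gets 5.
Incumbent's induced payoffs are 8, 7, 13, 5, so Incumbent commits to E3. Subgame-perfect outcome: (E3, Y) with payoffs (13, 18).

13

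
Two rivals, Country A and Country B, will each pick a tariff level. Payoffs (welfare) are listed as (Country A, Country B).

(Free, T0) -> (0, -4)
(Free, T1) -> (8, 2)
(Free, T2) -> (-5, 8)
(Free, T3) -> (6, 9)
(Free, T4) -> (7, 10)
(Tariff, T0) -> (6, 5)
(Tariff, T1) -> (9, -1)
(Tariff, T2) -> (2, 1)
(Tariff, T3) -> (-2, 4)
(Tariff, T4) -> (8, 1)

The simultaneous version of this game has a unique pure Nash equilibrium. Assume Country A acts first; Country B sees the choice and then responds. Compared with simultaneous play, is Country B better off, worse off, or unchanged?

better off

Work backward from Country B's decision.
- Free: BR = T4, leader payoff 7.
- Tariff: BR = T0, leader payoff 6.
Among 7, 6, the best is 7 at Free. Subgame-perfect outcome: (Free, T4) with payoffs (7, 10).
For the simultaneous game, intersect best replies.
Country A's best replies: T0→Tariff; T1→Tariff; T2→Tariff; T3→Free; T4→Tariff.
Country B's best replies: Free→T4; Tariff→T0.
The unique mutual best reply is (Tariff, T0), giving (6, 5).
Country B earns 10 sequentially versus 5 at the Nash outcome: better off.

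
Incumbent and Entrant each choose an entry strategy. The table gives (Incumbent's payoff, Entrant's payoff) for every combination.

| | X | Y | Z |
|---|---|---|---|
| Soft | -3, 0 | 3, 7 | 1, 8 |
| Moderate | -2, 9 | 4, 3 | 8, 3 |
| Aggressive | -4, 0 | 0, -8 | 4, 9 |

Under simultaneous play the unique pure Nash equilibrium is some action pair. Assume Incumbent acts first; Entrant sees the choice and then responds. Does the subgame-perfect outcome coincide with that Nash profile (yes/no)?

Backward induction with Incumbent moving first.
- Soft → Entrant plays Z (best of 0, 7, 8); Incumbent gets 1.
- Moderate → Entrant plays X (best of 9, 3, 3); Incumbent gets -2.
- Aggressive → Entrant plays Z (best of 0, -8, 9); Incumbent gets 4.
Maximizing over 1, -2, 4, Incumbent chooses Aggressive. Subgame-perfect outcome: (Aggressive, Z) with payoffs (4, 9).
Under simultaneous play:
Incumbent's best replies: X→Moderate; Y→Moderate; Z→Moderate.
Entrant's best replies: Soft→Z; Moderate→X; Aggressive→Z.
The unique mutual best reply is (Moderate, X), giving (-2, 9).
Sequential outcome (Aggressive, Z) differs from the Nash profile (Moderate, X).

no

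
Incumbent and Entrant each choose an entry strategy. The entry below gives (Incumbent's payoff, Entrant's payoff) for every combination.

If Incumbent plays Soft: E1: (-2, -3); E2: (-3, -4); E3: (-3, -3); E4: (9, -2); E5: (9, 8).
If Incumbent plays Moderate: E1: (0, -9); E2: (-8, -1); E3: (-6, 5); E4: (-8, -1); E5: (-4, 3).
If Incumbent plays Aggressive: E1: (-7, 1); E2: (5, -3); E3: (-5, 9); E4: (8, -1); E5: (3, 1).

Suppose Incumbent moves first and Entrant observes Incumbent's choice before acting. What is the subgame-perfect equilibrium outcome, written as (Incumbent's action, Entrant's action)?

(Soft, E5)

Solve by backward induction (Incumbent leads).
- Soft → Entrant plays E5 (best of -3, -4, -3, -2, 8); Incumbent gets 9.
- Moderate → Entrant plays E3 (best of -9, -1, 5, -1, 3); Incumbent gets -6.
- Aggressive → Entrant plays E3 (best of 1, -3, 9, -1, 1); Incumbent gets -5.
Among 9, -6, -5, the best is 9 at Soft. Subgame-perfect outcome: (Soft, E5) with payoffs (9, 8).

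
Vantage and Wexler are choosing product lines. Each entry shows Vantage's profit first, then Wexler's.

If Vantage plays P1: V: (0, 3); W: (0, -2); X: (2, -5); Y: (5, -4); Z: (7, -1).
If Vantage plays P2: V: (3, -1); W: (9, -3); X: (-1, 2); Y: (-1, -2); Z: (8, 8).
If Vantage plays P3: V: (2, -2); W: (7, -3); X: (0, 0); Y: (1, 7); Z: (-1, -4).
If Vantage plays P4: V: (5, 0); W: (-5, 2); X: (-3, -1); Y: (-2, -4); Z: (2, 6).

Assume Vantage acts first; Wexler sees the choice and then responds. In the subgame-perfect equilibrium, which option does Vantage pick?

Wexler best-responds to each possible Vantage move:
- P1 → Wexler plays V (best of 3, -2, -5, -4, -1); Vantage gets 0.
- P2 → Wexler plays Z (best of -1, -3, 2, -2, 8); Vantage gets 8.
- P3 → Wexler plays Y (best of -2, -3, 0, 7, -4); Vantage gets 1.
- P4 → Wexler plays Z (best of 0, 2, -1, -4, 6); Vantage gets 2.
Vantage's induced payoffs are 0, 8, 1, 2, so Vantage commits to P2. Subgame-perfect outcome: (P2, Z) with payoffs (8, 8).

P2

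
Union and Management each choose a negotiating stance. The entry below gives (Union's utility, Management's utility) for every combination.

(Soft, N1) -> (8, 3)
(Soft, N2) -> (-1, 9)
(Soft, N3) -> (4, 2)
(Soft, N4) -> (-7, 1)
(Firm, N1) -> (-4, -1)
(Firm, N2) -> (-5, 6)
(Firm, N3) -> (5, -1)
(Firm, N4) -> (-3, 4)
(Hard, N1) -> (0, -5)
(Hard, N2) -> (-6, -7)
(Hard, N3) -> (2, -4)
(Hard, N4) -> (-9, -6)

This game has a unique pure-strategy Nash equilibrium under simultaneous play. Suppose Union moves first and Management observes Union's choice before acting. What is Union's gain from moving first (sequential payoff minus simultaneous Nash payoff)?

Management best-responds to each possible Union move:
- Soft: BR = N2, leader payoff -1.
- Firm: BR = N2, leader payoff -5.
- Hard: BR = N3, leader payoff 2.
Maximizing over -1, -5, 2, Union chooses Hard. Subgame-perfect outcome: (Hard, N3) with payoffs (2, -4).
Now find the simultaneous Nash equilibrium.
Union's best replies: N1→Soft; N2→Soft; N3→Firm; N4→Firm.
Management's best replies: Soft→N2; Firm→N2; Hard→N3.
The unique mutual best reply is (Soft, N2), giving (-1, 9).
Union's commitment gain: 2 − -1 = 3.

3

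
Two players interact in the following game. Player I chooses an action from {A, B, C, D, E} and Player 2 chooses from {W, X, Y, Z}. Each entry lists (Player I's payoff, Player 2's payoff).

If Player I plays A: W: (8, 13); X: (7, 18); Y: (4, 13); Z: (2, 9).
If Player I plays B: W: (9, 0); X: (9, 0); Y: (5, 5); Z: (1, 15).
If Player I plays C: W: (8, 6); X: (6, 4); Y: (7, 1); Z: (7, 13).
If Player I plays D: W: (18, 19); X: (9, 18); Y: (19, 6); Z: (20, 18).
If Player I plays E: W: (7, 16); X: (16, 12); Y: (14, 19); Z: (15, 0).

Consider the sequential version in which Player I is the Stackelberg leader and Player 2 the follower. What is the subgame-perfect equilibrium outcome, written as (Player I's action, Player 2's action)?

(D, W)

Backward induction with Player I moving first.
- A: Player 2 compares 13, 18, 13, 9 and picks X; Player I would get 7.
- B: Player 2 compares 0, 0, 5, 15 and picks Z; Player I would get 1.
- C: Player 2 compares 6, 4, 1, 13 and picks Z; Player I would get 7.
- D: Player 2 compares 19, 18, 6, 18 and picks W; Player I would get 18.
- E: Player 2 compares 16, 12, 19, 0 and picks Y; Player I would get 14.
Among 7, 1, 7, 18, 14, the best is 18 at D. Subgame-perfect outcome: (D, W) with payoffs (18, 19).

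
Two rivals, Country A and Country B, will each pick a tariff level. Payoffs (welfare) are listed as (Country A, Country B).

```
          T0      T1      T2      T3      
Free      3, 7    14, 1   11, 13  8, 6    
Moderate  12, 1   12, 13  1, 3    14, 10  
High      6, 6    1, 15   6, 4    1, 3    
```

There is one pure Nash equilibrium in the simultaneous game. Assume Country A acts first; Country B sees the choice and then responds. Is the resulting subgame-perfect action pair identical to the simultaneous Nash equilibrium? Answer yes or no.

no

Backward induction with Country A moving first.
- Free: BR = T2, leader payoff 11.
- Moderate: BR = T1, leader payoff 12.
- High: BR = T1, leader payoff 1.
Country A's induced payoffs are 11, 12, 1, so Country A commits to Moderate. Subgame-perfect outcome: (Moderate, T1) with payoffs (12, 13).
Under simultaneous play:
Country A's best replies: T0→Moderate; T1→Free; T2→Free; T3→Moderate.
Country B's best replies: Free→T2; Moderate→T1; High→T1.
The unique mutual best reply is (Free, T2), giving (11, 13).
Sequential outcome (Moderate, T1) differs from the Nash profile (Free, T2).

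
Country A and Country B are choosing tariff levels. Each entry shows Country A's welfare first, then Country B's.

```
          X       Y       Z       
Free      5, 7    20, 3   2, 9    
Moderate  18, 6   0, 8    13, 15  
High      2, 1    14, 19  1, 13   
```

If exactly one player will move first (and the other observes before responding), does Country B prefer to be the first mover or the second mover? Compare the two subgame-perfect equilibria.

If Country A leads: Country B's best replies are Free→Z, Moderate→Z, High→Y; Country A's induced payoffs 2, 13, 14; outcome (High, Y), payoffs (14, 19).
If Country B leads: Country A's best replies are X→Moderate, Y→Free, Z→Moderate; Country B's induced payoffs 6, 3, 15; outcome (Moderate, Z), payoffs (13, 15).
Country B gets 15 moving first and 19 moving second, so Country B prefers to move second.

second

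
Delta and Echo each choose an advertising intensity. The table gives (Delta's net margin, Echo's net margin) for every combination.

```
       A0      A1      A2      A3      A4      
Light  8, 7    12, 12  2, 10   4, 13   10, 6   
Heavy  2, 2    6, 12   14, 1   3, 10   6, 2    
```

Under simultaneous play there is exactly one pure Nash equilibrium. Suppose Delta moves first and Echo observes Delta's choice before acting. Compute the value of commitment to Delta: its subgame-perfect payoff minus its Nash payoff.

Echo best-responds to each possible Delta move:
- Light → Echo plays A3 (best of 7, 12, 10, 13, 6); Delta gets 4.
- Heavy → Echo plays A1 (best of 2, 12, 1, 10, 2); Delta gets 6.
Delta's induced payoffs are 4, 6, so Delta commits to Heavy. Subgame-perfect outcome: (Heavy, A1) with payoffs (6, 12).
Now find the simultaneous Nash equilibrium.
Delta's best replies: A0→Light; A1→Light; A2→Heavy; A3→Light; A4→Light.
Echo's best replies: Light→A3; Heavy→A1.
Only (Light, A3) has each player best-responding; Nash payoffs (4, 13).
Delta's commitment gain: 6 − 4 = 2.

2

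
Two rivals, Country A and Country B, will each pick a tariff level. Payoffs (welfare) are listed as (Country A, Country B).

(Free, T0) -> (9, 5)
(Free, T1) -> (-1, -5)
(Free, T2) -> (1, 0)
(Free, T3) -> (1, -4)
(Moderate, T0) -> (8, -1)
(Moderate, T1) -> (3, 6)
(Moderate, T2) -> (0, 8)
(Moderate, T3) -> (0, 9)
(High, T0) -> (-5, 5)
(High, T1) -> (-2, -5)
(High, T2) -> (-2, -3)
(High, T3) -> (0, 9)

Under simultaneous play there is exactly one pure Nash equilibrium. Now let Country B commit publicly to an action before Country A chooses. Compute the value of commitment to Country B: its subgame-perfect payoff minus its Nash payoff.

Backward induction with Country B moving first.
- T0: BR = Free, leader payoff 5.
- T1: BR = Moderate, leader payoff 6.
- T2: BR = Free, leader payoff 0.
- T3: BR = Free, leader payoff -4.
Among 5, 6, 0, -4, the best is 6 at T1. Subgame-perfect outcome: (Moderate, T1) with payoffs (3, 6).
For the simultaneous game, intersect best replies.
Country A's best replies: T0→Free; T1→Moderate; T2→Free; T3→Free.
Country B's best replies: Free→T0; Moderate→T3; High→T3.
The unique mutual best reply is (Free, T0), giving (9, 5).
Country B's commitment gain: 6 − 5 = 1.

1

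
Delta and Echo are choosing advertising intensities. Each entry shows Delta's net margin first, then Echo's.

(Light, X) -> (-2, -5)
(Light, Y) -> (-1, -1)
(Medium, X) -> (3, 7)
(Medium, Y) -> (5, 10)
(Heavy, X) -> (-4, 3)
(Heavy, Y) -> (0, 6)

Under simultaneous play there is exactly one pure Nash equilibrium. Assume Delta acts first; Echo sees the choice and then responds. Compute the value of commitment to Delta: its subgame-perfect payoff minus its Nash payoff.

0

Work backward from Echo's decision.
- Light → Echo plays Y (best of -5, -1); Delta gets -1.
- Medium → Echo plays Y (best of 7, 10); Delta gets 5.
- Heavy → Echo plays Y (best of 3, 6); Delta gets 0.
Maximizing over -1, 5, 0, Delta chooses Medium. Subgame-perfect outcome: (Medium, Y) with payoffs (5, 10).
For the simultaneous game, intersect best replies.
Delta's best replies: X→Medium; Y→Medium.
Echo's best replies: Light→Y; Medium→Y; Heavy→Y.
Only (Medium, Y) has each player best-responding; Nash payoffs (5, 10).
Delta's commitment gain: 5 − 5 = 0.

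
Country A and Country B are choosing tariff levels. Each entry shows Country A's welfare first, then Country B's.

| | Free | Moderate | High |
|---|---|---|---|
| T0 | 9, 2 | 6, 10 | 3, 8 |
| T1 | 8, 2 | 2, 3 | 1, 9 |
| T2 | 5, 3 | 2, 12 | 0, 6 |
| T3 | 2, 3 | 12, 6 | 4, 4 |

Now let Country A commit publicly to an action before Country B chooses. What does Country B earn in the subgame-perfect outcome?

Solve by backward induction (Country A leads).
- T0 → Country B plays Moderate (best of 2, 10, 8); Country A gets 6.
- T1 → Country B plays High (best of 2, 3, 9); Country A gets 1.
- T2 → Country B plays Moderate (best of 3, 12, 6); Country A gets 2.
- T3 → Country B plays Moderate (best of 3, 6, 4); Country A gets 12.
Maximizing over 6, 1, 2, 12, Country A chooses T3. Subgame-perfect outcome: (T3, Moderate) with payoffs (12, 6).

6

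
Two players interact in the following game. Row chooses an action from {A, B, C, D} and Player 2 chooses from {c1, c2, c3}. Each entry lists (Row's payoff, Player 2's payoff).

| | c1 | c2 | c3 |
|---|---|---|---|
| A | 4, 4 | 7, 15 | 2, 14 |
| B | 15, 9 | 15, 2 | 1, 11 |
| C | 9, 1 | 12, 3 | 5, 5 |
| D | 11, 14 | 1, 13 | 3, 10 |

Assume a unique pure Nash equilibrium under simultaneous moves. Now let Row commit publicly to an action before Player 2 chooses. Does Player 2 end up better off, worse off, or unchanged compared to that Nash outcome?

better off

Player 2 best-responds to each possible Row move:
- A: Player 2 compares 4, 15, 14 and picks c2; Row would get 7.
- B: Player 2 compares 9, 2, 11 and picks c3; Row would get 1.
- C: Player 2 compares 1, 3, 5 and picks c3; Row would get 5.
- D: Player 2 compares 14, 13, 10 and picks c1; Row would get 11.
Row's induced payoffs are 7, 1, 5, 11, so Row commits to D. Subgame-perfect outcome: (D, c1) with payoffs (11, 14).
For the simultaneous game, intersect best replies.
Row's best replies: c1→B; c2→B; c3→C.
Player 2's best replies: A→c2; B→c3; C→c3; D→c1.
The unique mutual best reply is (C, c3), giving (5, 5).
Player 2 earns 14 sequentially versus 5 at the Nash outcome: better off.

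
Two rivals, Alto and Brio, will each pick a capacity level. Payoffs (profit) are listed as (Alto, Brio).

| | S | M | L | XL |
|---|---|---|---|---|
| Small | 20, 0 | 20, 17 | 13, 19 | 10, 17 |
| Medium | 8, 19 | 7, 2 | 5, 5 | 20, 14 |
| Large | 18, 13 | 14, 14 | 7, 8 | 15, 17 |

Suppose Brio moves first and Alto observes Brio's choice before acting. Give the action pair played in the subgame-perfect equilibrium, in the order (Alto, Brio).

Solve by backward induction (Brio leads).
- S → Alto plays Small (best of 20, 8, 18); Brio gets 0.
- M → Alto plays Small (best of 20, 7, 14); Brio gets 17.
- L → Alto plays Small (best of 13, 5, 7); Brio gets 19.
- XL → Alto plays Medium (best of 10, 20, 15); Brio gets 14.
Maximizing over 0, 17, 19, 14, Brio chooses L. Subgame-perfect outcome: (Small, L) with payoffs (13, 19).

(Small, L)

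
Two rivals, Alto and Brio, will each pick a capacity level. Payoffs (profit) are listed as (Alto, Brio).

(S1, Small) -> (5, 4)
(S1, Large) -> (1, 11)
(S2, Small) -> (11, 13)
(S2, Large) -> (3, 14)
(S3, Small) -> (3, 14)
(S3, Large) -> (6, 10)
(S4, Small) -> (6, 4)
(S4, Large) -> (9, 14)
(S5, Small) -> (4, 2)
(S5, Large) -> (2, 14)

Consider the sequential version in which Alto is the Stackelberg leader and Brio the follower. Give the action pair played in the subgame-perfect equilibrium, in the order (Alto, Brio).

(S4, Large)

Solve by backward induction (Alto leads).
- S1: BR = Large, leader payoff 1.
- S2: BR = Large, leader payoff 3.
- S3: BR = Small, leader payoff 3.
- S4: BR = Large, leader payoff 9.
- S5: BR = Large, leader payoff 2.
Maximizing over 1, 3, 3, 9, 2, Alto chooses S4. Subgame-perfect outcome: (S4, Large) with payoffs (9, 14).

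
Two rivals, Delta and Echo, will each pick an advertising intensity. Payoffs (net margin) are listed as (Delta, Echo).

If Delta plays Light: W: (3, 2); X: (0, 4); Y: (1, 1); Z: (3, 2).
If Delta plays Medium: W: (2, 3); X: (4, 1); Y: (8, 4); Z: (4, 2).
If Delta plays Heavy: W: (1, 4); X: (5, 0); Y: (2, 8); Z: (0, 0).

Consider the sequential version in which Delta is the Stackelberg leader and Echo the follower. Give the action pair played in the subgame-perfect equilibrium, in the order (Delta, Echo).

Echo best-responds to each possible Delta move:
- Light: BR = X, leader payoff 0.
- Medium: BR = Y, leader payoff 8.
- Heavy: BR = Y, leader payoff 2.
Among 0, 8, 2, the best is 8 at Medium. Subgame-perfect outcome: (Medium, Y) with payoffs (8, 4).

(Medium, Y)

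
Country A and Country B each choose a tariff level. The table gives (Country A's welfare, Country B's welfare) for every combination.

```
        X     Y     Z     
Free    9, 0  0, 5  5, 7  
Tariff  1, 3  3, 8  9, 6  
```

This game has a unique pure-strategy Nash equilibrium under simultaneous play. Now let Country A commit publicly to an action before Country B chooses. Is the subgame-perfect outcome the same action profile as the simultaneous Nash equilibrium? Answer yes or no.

no

Country B best-responds to each possible Country A move:
- Free: BR = Z, leader payoff 5.
- Tariff: BR = Y, leader payoff 3.
Among 5, 3, the best is 5 at Free. Subgame-perfect outcome: (Free, Z) with payoffs (5, 7).
Now find the simultaneous Nash equilibrium.
Country A's best replies: X→Free; Y→Tariff; Z→Tariff.
Country B's best replies: Free→Z; Tariff→Y.
Only (Tariff, Y) has each player best-responding; Nash payoffs (3, 8).
Sequential outcome (Free, Z) differs from the Nash profile (Tariff, Y).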